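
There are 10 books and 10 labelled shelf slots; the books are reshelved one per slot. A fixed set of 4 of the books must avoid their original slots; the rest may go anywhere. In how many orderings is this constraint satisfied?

2399760

Inclusion-exclusion on the 4 forbidden self-matches:
Σ_{j=0}^{4} (-1)^j C(4,j)(10-j)!
= C(4,0)·10! - C(4,1)·9! + C(4,2)·8! - C(4,3)·7! + C(4,4)·6!
= 3628800 - 1451520 + 241920 - 20160 + 720
= 2399760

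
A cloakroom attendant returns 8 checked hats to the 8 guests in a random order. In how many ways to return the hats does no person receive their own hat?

!8 = 8! · Σ_{k=0}^{8} (-1)^k/k!
= 8! - 8!/1! + 8!/2! - 8!/3! + 8!/4! - 8!/5! + 8!/6! - 8!/7! + 8!/8!
= 40320 - 40320 + 20160 - 6720 + 1680 - 336 + 56 - 8 + 1
= 14833

14833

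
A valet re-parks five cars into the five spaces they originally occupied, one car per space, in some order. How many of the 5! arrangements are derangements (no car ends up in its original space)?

44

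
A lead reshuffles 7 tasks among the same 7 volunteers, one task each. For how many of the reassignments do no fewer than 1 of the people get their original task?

# with exactly i fixed is C(7,i)·!(7-i); sum over i=1..7:
  i=1: C(7,1)·!6 = 7·265 = 1855
  i=2: C(7,2)·!5 = 21·44 = 924
  i=3: C(7,3)·!4 = 35·9 = 315
  i=4: C(7,4)·!3 = 35·2 = 70
  i=5: C(7,5)·!2 = 21·1 = 21
  i=6: C(7,6)·!1 = 7·0 = 0
  i=7: C(7,7)·!0 = 1·1 = 1
Total = 3186.

3186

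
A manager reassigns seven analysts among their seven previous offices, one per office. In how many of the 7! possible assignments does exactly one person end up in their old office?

Choose which one of the 7 is fixed: C(7,1) = 7.
The other 6 form a derangement: !6 = 265.
Total: 7 × 265 = 1855.

1855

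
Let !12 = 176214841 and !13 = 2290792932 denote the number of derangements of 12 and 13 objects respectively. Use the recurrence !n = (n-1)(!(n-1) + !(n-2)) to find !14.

!14 = (14-1)·(!13 + !12) = 13·(2290792932 + 176214841) = 13·2467007773 = 32071101049.

32071101049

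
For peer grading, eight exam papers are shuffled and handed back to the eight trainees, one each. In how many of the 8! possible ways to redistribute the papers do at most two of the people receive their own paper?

37085

Sum C(8,i)·!(8-i) for i = 0..2:
  i=0: C(8,0)·!8 = 1·14833 = 14833
  i=1: C(8,1)·!7 = 8·1854 = 14832
  i=2: C(8,2)·!6 = 28·265 = 7420
Total = 37085.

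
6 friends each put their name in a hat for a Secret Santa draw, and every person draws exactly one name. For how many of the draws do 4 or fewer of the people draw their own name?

719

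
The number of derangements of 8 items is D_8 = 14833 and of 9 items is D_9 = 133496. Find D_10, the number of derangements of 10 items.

1334961

D_10 = (10-1)·(D_9 + D_8) = 9·(133496 + 14833) = 9·148329 = 1334961.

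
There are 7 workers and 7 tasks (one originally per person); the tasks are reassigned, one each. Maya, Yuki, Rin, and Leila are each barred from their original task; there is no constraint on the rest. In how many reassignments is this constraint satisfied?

Inclusion-exclusion on the 4 forbidden self-matches:
Σ_{j=0}^{4} (-1)^j C(4,j)(7-j)!
= C(4,0)·7! - C(4,1)·6! + C(4,2)·5! - C(4,3)·4! + C(4,4)·3!
= 5040 - 2880 + 720 - 96 + 6
= 2790

2790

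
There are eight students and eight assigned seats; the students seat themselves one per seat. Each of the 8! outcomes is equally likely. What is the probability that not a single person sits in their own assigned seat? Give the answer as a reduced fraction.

2119/5760

Favorable outcomes: !8 = 14833.
Total outcomes: 8! = 40320.
Probability = 14833/40320 = 2119/5760.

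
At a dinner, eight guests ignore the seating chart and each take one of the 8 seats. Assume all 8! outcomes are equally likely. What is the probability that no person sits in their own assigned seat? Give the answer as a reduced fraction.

Favorable outcomes: !8 = 14833.
Total outcomes: 8! = 40320.
Probability = 14833/40320 = 2119/5760.

2119/5760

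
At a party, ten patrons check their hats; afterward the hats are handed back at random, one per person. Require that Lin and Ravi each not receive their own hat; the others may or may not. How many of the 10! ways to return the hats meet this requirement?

2943360

Let A_j be the event that the j-th constrained one is fixed. By inclusion-exclusion over the 2 events:
Σ_{j=0}^{2} (-1)^j C(2,j)(10-j)!
= C(2,0)·10! - C(2,1)·9! + C(2,2)·8!
= 3628800 - 725760 + 40320
= 2943360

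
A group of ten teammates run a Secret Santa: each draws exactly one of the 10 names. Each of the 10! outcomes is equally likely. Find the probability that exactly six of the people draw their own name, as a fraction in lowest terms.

1/1920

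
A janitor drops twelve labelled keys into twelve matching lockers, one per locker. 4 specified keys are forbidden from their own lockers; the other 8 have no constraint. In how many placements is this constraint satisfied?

Inclusion-exclusion on the 4 forbidden self-matches:
Σ_{j=0}^{4} (-1)^j C(4,j)(12-j)!
= C(4,0)·12! - C(4,1)·11! + C(4,2)·10! - C(4,3)·9! + C(4,4)·8!
= 479001600 - 159667200 + 21772800 - 1451520 + 40320
= 339696000

339696000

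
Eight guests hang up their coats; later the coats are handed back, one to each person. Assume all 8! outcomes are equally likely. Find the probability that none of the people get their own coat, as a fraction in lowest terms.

2119/5760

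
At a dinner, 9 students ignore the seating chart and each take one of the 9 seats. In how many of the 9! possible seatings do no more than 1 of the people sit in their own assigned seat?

266993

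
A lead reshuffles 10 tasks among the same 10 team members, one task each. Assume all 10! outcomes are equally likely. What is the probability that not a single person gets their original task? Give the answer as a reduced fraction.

16481/44800

Favorable outcomes: !10 = 1334961.
Total outcomes: 10! = 3628800.
Probability = 1334961/3628800 = 16481/44800.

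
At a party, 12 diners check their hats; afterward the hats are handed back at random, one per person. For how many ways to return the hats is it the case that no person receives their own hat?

176214841

Recurrence: !12 = 12·!11 + (-1)^12.
!12 = 12·14684570 + 1 = 176214841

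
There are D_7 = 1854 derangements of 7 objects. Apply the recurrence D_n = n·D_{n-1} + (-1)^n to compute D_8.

D_8 = 8·1854 + 1 = 14833.

14833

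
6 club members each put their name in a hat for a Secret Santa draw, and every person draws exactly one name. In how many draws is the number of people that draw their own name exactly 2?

Pick the 2 fixed positions: C(6,2) = 15 ways.
The remaining 4 must be deranged: !4 = 9.
Total: 15 × 9 = 135.

135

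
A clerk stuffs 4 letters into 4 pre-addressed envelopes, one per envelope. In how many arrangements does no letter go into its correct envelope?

9

The number of derangements of 4 is !4 = Σ_{k=0}^{4} (-1)^k·4!/k!
= 4! - 4!/1! + 4!/2! - 4!/3! + 4!/4!
= 24 - 24 + 12 - 4 + 1
= 9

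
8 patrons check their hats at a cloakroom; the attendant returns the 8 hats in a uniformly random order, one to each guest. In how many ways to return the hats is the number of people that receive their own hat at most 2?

# with exactly i fixed is C(8,i)·!(8-i); sum over i=0..2:
  i=0: C(8,0)·!8 = 1·14833 = 14833
  i=1: C(8,1)·!7 = 8·1854 = 14832
  i=2: C(8,2)·!6 = 28·265 = 7420
Total = 37085.

37085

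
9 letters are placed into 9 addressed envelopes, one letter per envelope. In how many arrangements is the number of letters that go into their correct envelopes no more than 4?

361541

# with exactly i fixed is C(9,i)·!(9-i); sum over i=0..4:
  i=0: C(9,0)·!9 = 1·133496 = 133496
  i=1: C(9,1)·!8 = 9·14833 = 133497
  i=2: C(9,2)·!7 = 36·1854 = 66744
  i=3: C(9,3)·!6 = 84·265 = 22260
  i=4: C(9,4)·!5 = 126·44 = 5544
Total = 361541.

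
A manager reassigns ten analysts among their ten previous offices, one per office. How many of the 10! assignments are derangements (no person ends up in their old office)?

!10 = 10! · Σ_{k=0}^{10} (-1)^k/k!
= 10! - 10!/1! + 10!/2! - 10!/3! + 10!/4! - 10!/5! + 10!/6! - 10!/7! + 10!/8! - 10!/9! + 10!/10!
= 3628800 - 3628800 + 1814400 - 604800 + 151200 - 30240 + 5040 - 720 + 90 - 10 + 1
= 1334961

1334961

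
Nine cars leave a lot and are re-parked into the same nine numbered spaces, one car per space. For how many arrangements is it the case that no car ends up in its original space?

!9 is the nearest integer to 9!/e.
9! = 362880, and 362880/e ≈ 133496.09, so !9 = 133496.

133496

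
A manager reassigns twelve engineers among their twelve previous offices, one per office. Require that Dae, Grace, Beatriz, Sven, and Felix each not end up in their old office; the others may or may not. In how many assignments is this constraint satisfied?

Let A_j be the event that the j-th constrained one is fixed. By inclusion-exclusion over the 5 events:
Σ_{j=0}^{5} (-1)^j C(5,j)(12-j)!
= C(5,0)·12! - C(5,1)·11! + C(5,2)·10! - C(5,3)·9! + C(5,4)·8! - C(5,5)·7!
= 479001600 - 199584000 + 36288000 - 3628800 + 201600 - 5040
= 312273360

312273360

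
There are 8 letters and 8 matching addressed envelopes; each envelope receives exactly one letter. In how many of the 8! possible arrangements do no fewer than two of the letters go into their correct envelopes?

10655

# with exactly i fixed is C(8,i)·!(8-i); sum over i=2..8:
  i=2: C(8,2)·!6 = 28·265 = 7420
  i=3: C(8,3)·!5 = 56·44 = 2464
  i=4: C(8,4)·!4 = 70·9 = 630
  i=5: C(8,5)·!3 = 56·2 = 112
  i=6: C(8,6)·!2 = 28·1 = 28
  i=7: C(8,7)·!1 = 8·0 = 0
  i=8: C(8,8)·!0 = 1·1 = 1
Total = 10655.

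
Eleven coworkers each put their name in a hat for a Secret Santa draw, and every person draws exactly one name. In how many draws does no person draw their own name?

14684570

By inclusion-exclusion, !11 = Σ (-1)^k · 11!/k! for k=0..11
= 11! - 11!/1! + 11!/2! - 11!/3! + 11!/4! - 11!/5! + 11!/6! - 11!/7! + 11!/8! - 11!/9! + 11!/10! - 11!/11!
= 39916800 - 39916800 + 19958400 - 6652800 + 1663200 - 332640 + 55440 - 7920 + 990 - 110 + 11 - 1
= 14684570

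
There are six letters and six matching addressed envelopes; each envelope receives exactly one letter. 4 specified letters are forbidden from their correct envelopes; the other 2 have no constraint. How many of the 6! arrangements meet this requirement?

Inclusion-exclusion on the 4 forbidden self-matches:
Σ_{j=0}^{4} (-1)^j C(4,j)(6-j)!
= C(4,0)·6! - C(4,1)·5! + C(4,2)·4! - C(4,3)·3! + C(4,4)·2!
= 720 - 480 + 144 - 24 + 2
= 362

362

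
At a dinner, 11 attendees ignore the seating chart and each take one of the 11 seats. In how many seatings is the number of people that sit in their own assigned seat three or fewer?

39158866

# with exactly i fixed is C(11,i)·!(11-i); sum over i=0..3:
  i=0: C(11,0)·!11 = 1·14684570 = 14684570
  i=1: C(11,1)·!10 = 11·1334961 = 14684571
  i=2: C(11,2)·!9 = 55·133496 = 7342280
  i=3: C(11,3)·!8 = 165·14833 = 2447445
Total = 39158866.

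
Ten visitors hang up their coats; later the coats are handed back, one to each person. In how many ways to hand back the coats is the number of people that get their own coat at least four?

Sum C(10,i)·!(10-i) for i = 4..10:
  i=4: C(10,4)·!6 = 210·265 = 55650
  i=5: C(10,5)·!5 = 252·44 = 11088
  i=6: C(10,6)·!4 = 210·9 = 1890
  i=7: C(10,7)·!3 = 120·2 = 240
  i=8: C(10,8)·!2 = 45·1 = 45
  i=9: C(10,9)·!1 = 10·0 = 0
  i=10: C(10,10)·!0 = 1·1 = 1
Total = 68914.

68914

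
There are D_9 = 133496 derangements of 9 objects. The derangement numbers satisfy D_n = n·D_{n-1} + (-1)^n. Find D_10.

1334961

D_10 = 10·133496 + 1 = 1334961.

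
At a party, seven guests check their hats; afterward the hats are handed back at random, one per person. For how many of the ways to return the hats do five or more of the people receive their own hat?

22

Sum C(7,i)·!(7-i) for i = 5..7:
  i=5: C(7,5)·!2 = 21·1 = 21
  i=6: C(7,6)·!1 = 7·0 = 0
  i=7: C(7,7)·!0 = 1·1 = 1
Total = 22.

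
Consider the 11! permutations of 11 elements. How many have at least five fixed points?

146114

Sum C(11,i)·!(11-i) for i = 5..11:
  i=5: C(11,5)·!6 = 462·265 = 122430
  i=6: C(11,6)·!5 = 462·44 = 20328
  i=7: C(11,7)·!4 = 330·9 = 2970
  i=8: C(11,8)·!3 = 165·2 = 330
  i=9: C(11,9)·!2 = 55·1 = 55
  i=10: C(11,10)·!1 = 11·0 = 0
  i=11: C(11,11)·!0 = 1·1 = 1
Total = 146114.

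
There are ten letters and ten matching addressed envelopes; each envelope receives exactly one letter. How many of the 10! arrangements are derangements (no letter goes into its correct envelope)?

1334961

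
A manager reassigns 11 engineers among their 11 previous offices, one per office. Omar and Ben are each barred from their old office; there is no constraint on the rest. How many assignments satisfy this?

33022080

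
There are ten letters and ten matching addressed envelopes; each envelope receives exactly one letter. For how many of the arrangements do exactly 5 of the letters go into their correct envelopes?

11088

Choose which 5 of the 10 are fixed: C(10,5) = 252.
The other 5 form a derangement: !5 = 44.
Total: 252 × 44 = 11088.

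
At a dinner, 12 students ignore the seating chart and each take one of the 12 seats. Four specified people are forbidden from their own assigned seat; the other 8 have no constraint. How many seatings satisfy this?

339696000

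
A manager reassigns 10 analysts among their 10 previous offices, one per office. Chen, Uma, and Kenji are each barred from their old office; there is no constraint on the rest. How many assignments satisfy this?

2656080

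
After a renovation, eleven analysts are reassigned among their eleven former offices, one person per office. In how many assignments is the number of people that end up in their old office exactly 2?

Choose which 2 of the 11 are fixed: C(11,2) = 55.
The other 9 form a derangement: !9 = 133496.
Total: 55 × 133496 = 7342280.

7342280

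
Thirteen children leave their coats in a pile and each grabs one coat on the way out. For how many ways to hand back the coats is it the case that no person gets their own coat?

2290792932

Recurrence: !13 = 12·(!12 + !11).
!13 = 12·(176214841 + 14684570) = 12·190899411 = 2290792932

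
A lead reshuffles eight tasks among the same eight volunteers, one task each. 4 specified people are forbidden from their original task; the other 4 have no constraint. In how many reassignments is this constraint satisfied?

24024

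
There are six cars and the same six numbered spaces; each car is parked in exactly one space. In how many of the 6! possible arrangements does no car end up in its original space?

265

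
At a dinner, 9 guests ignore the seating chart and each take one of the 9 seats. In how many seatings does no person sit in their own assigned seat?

133496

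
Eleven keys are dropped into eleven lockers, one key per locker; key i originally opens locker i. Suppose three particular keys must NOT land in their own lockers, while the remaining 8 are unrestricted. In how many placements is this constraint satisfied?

30078720

Inclusion-exclusion on the 3 forbidden self-matches:
Σ_{j=0}^{3} (-1)^j C(3,j)(11-j)!
= C(3,0)·11! - C(3,1)·10! + C(3,2)·9! - C(3,3)·8!
= 39916800 - 10886400 + 1088640 - 40320
= 30078720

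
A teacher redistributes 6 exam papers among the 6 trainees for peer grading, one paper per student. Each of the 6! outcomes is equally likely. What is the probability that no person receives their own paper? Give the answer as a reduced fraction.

Favorable outcomes: !6 = 265.
Total outcomes: 6! = 720.
Probability = 265/720 = 53/144.

53/144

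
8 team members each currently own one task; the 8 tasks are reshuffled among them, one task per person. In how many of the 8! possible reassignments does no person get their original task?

Recurrence: !8 = 7·(!7 + !6).
!8 = 7·(1854 + 265) = 7·2119 = 14833

14833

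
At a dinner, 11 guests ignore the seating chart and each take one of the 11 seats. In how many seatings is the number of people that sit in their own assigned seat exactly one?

Choose which one of the 11 is fixed: C(11,1) = 11.
The remaining 10 must be deranged: !10 = 1334961.
Total: 11 × 1334961 = 14684571.

14684571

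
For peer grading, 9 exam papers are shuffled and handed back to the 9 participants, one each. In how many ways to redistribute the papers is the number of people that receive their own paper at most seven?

# with exactly i fixed is C(9,i)·!(9-i); sum over i=0..7:
  i=0: C(9,0)·!9 = 1·133496 = 133496
  i=1: C(9,1)·!8 = 9·14833 = 133497
  i=2: C(9,2)·!7 = 36·1854 = 66744
  i=3: C(9,3)·!6 = 84·265 = 22260
  i=4: C(9,4)·!5 = 126·44 = 5544
  i=5: C(9,5)·!4 = 126·9 = 1134
  i=6: C(9,6)·!3 = 84·2 = 168
  i=7: C(9,7)·!2 = 36·1 = 36
Total = 362879.

362879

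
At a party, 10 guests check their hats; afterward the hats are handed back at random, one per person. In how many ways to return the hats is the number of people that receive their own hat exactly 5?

11088

Pick the 5 fixed positions: C(10,5) = 252 ways.
The other 5 form a derangement: !5 = 44.
Total: 252 × 44 = 11088.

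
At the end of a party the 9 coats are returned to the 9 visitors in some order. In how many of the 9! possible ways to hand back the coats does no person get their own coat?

133496

Recurrence: !9 = 9·!8 + (-1)^9.
!9 = 9·14833 - 1 = 133496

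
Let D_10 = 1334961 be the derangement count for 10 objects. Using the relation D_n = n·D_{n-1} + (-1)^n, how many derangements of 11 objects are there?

D_11 = 11·1334961 - 1 = 14684570.

14684570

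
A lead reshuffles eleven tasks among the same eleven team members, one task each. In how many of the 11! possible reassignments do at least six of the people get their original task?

23684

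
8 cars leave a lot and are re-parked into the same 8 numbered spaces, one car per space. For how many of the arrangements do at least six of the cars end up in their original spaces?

29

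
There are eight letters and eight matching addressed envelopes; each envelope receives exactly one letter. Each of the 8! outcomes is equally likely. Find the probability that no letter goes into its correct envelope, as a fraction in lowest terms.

2119/5760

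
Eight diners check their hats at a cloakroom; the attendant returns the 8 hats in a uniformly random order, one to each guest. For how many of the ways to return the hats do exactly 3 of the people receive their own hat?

2464

Pick the 3 fixed positions: C(8,3) = 56 ways.
The remaining 5 must be deranged: !5 = 44.
Total: 56 × 44 = 2464.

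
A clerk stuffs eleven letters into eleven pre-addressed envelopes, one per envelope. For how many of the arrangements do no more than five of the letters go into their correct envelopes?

39893116

# with exactly i fixed is C(11,i)·!(11-i); sum over i=0..5:
  i=0: C(11,0)·!11 = 1·14684570 = 14684570
  i=1: C(11,1)·!10 = 11·1334961 = 14684571
  i=2: C(11,2)·!9 = 55·133496 = 7342280
  i=3: C(11,3)·!8 = 165·14833 = 2447445
  i=4: C(11,4)·!7 = 330·1854 = 611820
  i=5: C(11,5)·!6 = 462·265 = 122430
Total = 39893116.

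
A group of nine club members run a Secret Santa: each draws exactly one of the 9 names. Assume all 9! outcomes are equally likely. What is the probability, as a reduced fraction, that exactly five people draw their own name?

Favorable outcomes: C(9,5)·!4 = 126·9 = 1134.
Total outcomes: 9! = 362880.
Probability = 1134/362880 = 1/320.

1/320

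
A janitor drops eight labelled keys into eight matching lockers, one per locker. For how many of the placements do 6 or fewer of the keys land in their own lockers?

40319

# with exactly i fixed is C(8,i)·!(8-i); sum over i=0..6:
  i=0: C(8,0)·!8 = 1·14833 = 14833
  i=1: C(8,1)·!7 = 8·1854 = 14832
  i=2: C(8,2)·!6 = 28·265 = 7420
  i=3: C(8,3)·!5 = 56·44 = 2464
  i=4: C(8,4)·!4 = 70·9 = 630
  i=5: C(8,5)·!3 = 56·2 = 112
  i=6: C(8,6)·!2 = 28·1 = 28
Total = 40319.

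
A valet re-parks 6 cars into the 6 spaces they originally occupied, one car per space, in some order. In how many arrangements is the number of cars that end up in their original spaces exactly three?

Choose which 3 of the 6 are fixed: C(6,3) = 20.
The other 3 form a derangement: !3 = 2.
Total: 20 × 2 = 40.

40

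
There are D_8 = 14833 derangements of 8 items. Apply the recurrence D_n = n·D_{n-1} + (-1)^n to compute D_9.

D_9 = 9·14833 - 1 = 133496.

133496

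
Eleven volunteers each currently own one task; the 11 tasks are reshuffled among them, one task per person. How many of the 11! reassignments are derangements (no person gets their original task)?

14684570

!11 is the nearest integer to 11!/e.
11! = 39916800, and 39916800/e ≈ 14684570.08, so !11 = 14684570.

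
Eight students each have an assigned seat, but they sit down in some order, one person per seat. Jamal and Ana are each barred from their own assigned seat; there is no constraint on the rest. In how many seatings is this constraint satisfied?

30960

Let A_j be the event that the j-th constrained one is fixed. By inclusion-exclusion over the 2 events:
Σ_{j=0}^{2} (-1)^j C(2,j)(8-j)!
= C(2,0)·8! - C(2,1)·7! + C(2,2)·6!
= 40320 - 10080 + 720
= 30960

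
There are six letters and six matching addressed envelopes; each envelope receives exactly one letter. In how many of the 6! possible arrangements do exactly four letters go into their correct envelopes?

15

Choose which 4 of the 6 are fixed: C(6,4) = 15.
The remaining 2 must be deranged: !2 = 1.
Total: 15 × 1 = 15.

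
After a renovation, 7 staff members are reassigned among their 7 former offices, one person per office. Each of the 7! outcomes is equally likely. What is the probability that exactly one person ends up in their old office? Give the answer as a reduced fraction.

53/144

Favorable outcomes: C(7,1)·!6 = 7·265 = 1855.
Total outcomes: 7! = 5040.
Probability = 1855/5040 = 53/144.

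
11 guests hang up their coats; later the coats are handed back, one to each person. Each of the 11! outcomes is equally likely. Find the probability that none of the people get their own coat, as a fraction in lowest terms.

Favorable outcomes: !11 = 14684570.
Total outcomes: 11! = 39916800.
Probability = 14684570/39916800 = 1468457/3991680.

1468457/3991680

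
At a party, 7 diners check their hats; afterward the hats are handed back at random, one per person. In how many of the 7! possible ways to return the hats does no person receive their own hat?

!7 is the nearest integer to 7!/e.
7! = 5040, and 5040/e ≈ 1854.11, so !7 = 1854.

1854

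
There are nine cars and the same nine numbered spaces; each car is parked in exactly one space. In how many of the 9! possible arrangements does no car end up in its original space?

133496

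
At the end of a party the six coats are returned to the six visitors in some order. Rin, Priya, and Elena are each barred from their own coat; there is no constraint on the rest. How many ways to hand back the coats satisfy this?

426

Let A_j be the event that the j-th constrained one is fixed. By inclusion-exclusion over the 3 events:
Σ_{j=0}^{3} (-1)^j C(3,j)(6-j)!
= C(3,0)·6! - C(3,1)·5! + C(3,2)·4! - C(3,3)·3!
= 720 - 360 + 72 - 6
= 426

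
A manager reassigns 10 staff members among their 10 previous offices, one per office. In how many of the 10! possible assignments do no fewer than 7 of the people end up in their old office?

Sum C(10,i)·!(10-i) for i = 7..10:
  i=7: C(10,7)·!3 = 120·2 = 240
  i=8: C(10,8)·!2 = 45·1 = 45
  i=9: C(10,9)·!1 = 10·0 = 0
  i=10: C(10,10)·!0 = 1·1 = 1
Total = 286.

286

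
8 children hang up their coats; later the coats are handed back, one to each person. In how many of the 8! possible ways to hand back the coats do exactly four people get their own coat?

630

Choose which 4 of the 8 are fixed: C(8,4) = 70.
The remaining 4 must be deranged: !4 = 9.
Total: 70 × 9 = 630.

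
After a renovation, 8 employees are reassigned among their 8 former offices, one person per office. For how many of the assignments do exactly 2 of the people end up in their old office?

Pick the 2 fixed positions: C(8,2) = 28 ways.
The other 6 form a derangement: !6 = 265.
Total: 28 × 265 = 7420.

7420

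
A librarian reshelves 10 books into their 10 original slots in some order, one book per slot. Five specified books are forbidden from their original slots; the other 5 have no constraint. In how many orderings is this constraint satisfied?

Let A_j be the event that the j-th constrained one is fixed. By inclusion-exclusion over the 5 events:
Σ_{j=0}^{5} (-1)^j C(5,j)(10-j)!
= C(5,0)·10! - C(5,1)·9! + C(5,2)·8! - C(5,3)·7! + C(5,4)·6! - C(5,5)·5!
= 3628800 - 1814400 + 403200 - 50400 + 3600 - 120
= 2170680

2170680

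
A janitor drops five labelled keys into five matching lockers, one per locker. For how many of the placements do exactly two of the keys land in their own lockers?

20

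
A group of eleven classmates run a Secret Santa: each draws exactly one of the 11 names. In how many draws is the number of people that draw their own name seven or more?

Sum C(11,i)·!(11-i) for i = 7..11:
  i=7: C(11,7)·!4 = 330·9 = 2970
  i=8: C(11,8)·!3 = 165·2 = 330
  i=9: C(11,9)·!2 = 55·1 = 55
  i=10: C(11,10)·!1 = 11·0 = 0
  i=11: C(11,11)·!0 = 1·1 = 1
Total = 3356.

3356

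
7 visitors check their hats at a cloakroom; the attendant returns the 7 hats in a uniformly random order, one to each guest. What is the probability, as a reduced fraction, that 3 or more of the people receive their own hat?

Favorable outcomes: Σ_{i≥3} C(7,i)·!(7-i) = 35·9 + 35·2 + 21·1 + 7·0 + 1·1 = 407.
Total outcomes: 7! = 5040.
Probability = 407/5040 = 407/5040.

407/5040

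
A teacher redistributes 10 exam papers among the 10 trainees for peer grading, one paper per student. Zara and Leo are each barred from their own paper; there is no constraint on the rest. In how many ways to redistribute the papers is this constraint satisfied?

2943360

Let A_j be the event that the j-th constrained one is fixed. By inclusion-exclusion over the 2 events:
Σ_{j=0}^{2} (-1)^j C(2,j)(10-j)!
= C(2,0)·10! - C(2,1)·9! + C(2,2)·8!
= 3628800 - 725760 + 40320
= 2943360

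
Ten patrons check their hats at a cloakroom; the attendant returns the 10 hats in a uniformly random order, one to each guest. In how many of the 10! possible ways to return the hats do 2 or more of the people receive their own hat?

958879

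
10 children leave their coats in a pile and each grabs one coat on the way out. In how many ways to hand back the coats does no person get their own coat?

The number of derangements of 10 is !10 = Σ_{k=0}^{10} (-1)^k·10!/k!
= 10! - 10!/1! + 10!/2! - 10!/3! + 10!/4! - 10!/5! + 10!/6! - 10!/7! + 10!/8! - 10!/9! + 10!/10!
= 3628800 - 3628800 + 1814400 - 604800 + 151200 - 30240 + 5040 - 720 + 90 - 10 + 1
= 1334961

1334961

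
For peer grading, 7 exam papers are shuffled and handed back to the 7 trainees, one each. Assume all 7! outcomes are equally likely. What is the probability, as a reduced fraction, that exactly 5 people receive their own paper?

1/240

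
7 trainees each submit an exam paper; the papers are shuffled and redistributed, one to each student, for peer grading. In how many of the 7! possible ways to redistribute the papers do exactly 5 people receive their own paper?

Pick the 5 fixed positions: C(7,5) = 21 ways.
The other 2 form a derangement: !2 = 1.
Total: 21 × 1 = 21.

21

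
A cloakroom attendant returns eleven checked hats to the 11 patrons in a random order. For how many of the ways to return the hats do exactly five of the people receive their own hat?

122430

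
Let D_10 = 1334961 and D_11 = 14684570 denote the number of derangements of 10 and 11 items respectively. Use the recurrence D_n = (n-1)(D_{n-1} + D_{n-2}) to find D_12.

176214841

D_12 = (12-1)·(D_11 + D_10) = 11·(14684570 + 1334961) = 11·16019531 = 176214841.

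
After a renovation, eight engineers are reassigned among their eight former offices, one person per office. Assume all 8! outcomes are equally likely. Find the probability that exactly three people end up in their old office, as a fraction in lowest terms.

Favorable outcomes: C(8,3)·!5 = 56·44 = 2464.
Total outcomes: 8! = 40320.
Probability = 2464/40320 = 11/180.

11/180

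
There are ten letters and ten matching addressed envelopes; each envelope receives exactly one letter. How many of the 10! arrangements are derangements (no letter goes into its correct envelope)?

1334961

Use !n = n·!(n-1) + (-1)^n.
!10 = 10·133496 + 1 = 1334961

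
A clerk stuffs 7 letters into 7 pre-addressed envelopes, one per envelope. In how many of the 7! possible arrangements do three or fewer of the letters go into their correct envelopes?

# with exactly i fixed is C(7,i)·!(7-i); sum over i=0..3:
  i=0: C(7,0)·!7 = 1·1854 = 1854
  i=1: C(7,1)·!6 = 7·265 = 1855
  i=2: C(7,2)·!5 = 21·44 = 924
  i=3: C(7,3)·!4 = 35·9 = 315
Total = 4948.

4948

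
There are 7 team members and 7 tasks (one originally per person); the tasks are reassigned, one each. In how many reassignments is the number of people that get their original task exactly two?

Choose which 2 of the 7 are fixed: C(7,2) = 21.
The other 5 form a derangement: !5 = 44.
Total: 21 × 44 = 924.

924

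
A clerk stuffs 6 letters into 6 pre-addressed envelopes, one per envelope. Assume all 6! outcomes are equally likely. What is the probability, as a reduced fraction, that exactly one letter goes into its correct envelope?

Favorable outcomes: C(6,1)·!5 = 6·44 = 264.
Total outcomes: 6! = 720.
Probability = 264/720 = 11/30.

11/30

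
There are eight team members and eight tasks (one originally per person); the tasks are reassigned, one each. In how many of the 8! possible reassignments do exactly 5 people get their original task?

112

Choose which 5 of the 8 are fixed: C(8,5) = 56.
The other 3 form a derangement: !3 = 2.
Total: 56 × 2 = 112.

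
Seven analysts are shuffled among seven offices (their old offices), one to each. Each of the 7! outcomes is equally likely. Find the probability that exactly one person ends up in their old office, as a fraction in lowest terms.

Favorable outcomes: C(7,1)·!6 = 7·265 = 1855.
Total outcomes: 7! = 5040.
Probability = 1855/5040 = 53/144.

53/144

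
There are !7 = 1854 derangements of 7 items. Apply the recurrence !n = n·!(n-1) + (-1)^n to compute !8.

14833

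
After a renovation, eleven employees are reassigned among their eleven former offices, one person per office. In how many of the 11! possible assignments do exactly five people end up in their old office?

122430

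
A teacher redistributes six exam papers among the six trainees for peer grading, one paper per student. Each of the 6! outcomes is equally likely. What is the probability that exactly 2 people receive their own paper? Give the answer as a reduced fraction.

3/16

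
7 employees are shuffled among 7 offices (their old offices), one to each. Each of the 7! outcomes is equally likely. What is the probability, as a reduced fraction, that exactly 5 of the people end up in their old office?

Favorable outcomes: C(7,5)·!2 = 21·1 = 21.
Total outcomes: 7! = 5040.
Probability = 21/5040 = 1/240.

1/240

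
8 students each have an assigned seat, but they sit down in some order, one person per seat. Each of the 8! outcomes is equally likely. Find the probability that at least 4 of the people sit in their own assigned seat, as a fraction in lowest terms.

Favorable outcomes: Σ_{i≥4} C(8,i)·!(8-i) = 70·9 + 56·2 + 28·1 + 8·0 + 1·1 = 771.
Total outcomes: 8! = 40320.
Probability = 771/40320 = 257/13440.

257/13440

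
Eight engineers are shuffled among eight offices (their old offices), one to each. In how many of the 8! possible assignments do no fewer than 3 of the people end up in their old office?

3235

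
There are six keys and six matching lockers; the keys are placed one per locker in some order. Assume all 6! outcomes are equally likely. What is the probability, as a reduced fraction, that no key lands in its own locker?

53/144

Favorable outcomes: !6 = 265.
Total outcomes: 6! = 720.
Probability = 265/720 = 53/144.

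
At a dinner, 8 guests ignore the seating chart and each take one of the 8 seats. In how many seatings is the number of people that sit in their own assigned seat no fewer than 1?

25487

Sum C(8,i)·!(8-i) for i = 1..8:
  i=1: C(8,1)·!7 = 8·1854 = 14832
  i=2: C(8,2)·!6 = 28·265 = 7420
  i=3: C(8,3)·!5 = 56·44 = 2464
  i=4: C(8,4)·!4 = 70·9 = 630
  i=5: C(8,5)·!3 = 56·2 = 112
  i=6: C(8,6)·!2 = 28·1 = 28
  i=7: C(8,7)·!1 = 8·0 = 0
  i=8: C(8,8)·!0 = 1·1 = 1
Total = 25487.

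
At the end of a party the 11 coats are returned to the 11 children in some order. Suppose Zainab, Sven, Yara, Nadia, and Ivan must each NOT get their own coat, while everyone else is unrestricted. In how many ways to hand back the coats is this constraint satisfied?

Let A_j be the event that the j-th constrained one is fixed. By inclusion-exclusion over the 5 events:
Σ_{j=0}^{5} (-1)^j C(5,j)(11-j)!
= C(5,0)·11! - C(5,1)·10! + C(5,2)·9! - C(5,3)·8! + C(5,4)·7! - C(5,5)·6!
= 39916800 - 18144000 + 3628800 - 403200 + 25200 - 720
= 25022880

25022880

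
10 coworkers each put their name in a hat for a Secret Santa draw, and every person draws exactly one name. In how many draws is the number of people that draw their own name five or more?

13264

Sum C(10,i)·!(10-i) for i = 5..10:
  i=5: C(10,5)·!5 = 252·44 = 11088
  i=6: C(10,6)·!4 = 210·9 = 1890
  i=7: C(10,7)·!3 = 120·2 = 240
  i=8: C(10,8)·!2 = 45·1 = 45
  i=9: C(10,9)·!1 = 10·0 = 0
  i=10: C(10,10)·!0 = 1·1 = 1
Total = 13264.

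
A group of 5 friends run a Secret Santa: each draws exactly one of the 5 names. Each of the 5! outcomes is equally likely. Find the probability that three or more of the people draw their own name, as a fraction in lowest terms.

Favorable outcomes: Σ_{i≥3} C(5,i)·!(5-i) = 10·1 + 5·0 + 1·1 = 11.
Total outcomes: 5! = 120.
Probability = 11/120 = 11/120.

11/120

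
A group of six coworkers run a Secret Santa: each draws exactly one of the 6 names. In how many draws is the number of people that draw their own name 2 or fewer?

# with exactly i fixed is C(6,i)·!(6-i); sum over i=0..2:
  i=0: C(6,0)·!6 = 1·265 = 265
  i=1: C(6,1)·!5 = 6·44 = 264
  i=2: C(6,2)·!4 = 15·9 = 135
Total = 664.

664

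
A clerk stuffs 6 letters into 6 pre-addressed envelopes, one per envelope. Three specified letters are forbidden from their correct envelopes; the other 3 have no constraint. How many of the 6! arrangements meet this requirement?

426

Inclusion-exclusion on the 3 forbidden self-matches:
Σ_{j=0}^{3} (-1)^j C(3,j)(6-j)!
= C(3,0)·6! - C(3,1)·5! + C(3,2)·4! - C(3,3)·3!
= 720 - 360 + 72 - 6
= 426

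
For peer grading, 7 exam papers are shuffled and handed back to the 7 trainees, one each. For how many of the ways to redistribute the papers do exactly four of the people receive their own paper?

70

Pick the 4 fixed positions: C(7,4) = 35 ways.
The other 3 form a derangement: !3 = 2.
Total: 35 × 2 = 70.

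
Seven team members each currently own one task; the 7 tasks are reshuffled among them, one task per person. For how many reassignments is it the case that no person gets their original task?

1854

The subfactorial !7 = [7!/e] (nearest integer).
7! = 5040, and 5040/e ≈ 1854.11, so !7 = 1854.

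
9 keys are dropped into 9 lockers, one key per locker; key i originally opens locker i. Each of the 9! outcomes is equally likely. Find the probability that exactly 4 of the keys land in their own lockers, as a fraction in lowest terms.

11/720

Favorable outcomes: C(9,4)·!5 = 126·44 = 5544.
Total outcomes: 9! = 362880.
Probability = 5544/362880 = 11/720.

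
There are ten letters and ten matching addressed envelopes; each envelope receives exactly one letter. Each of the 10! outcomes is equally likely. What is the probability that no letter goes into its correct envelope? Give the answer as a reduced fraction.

16481/44800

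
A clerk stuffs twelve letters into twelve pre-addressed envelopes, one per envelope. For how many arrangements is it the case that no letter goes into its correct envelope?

Recurrence: !12 = 12·!11 + (-1)^12.
!12 = 12·14684570 + 1 = 176214841

176214841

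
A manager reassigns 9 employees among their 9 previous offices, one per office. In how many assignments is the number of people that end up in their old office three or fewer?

355997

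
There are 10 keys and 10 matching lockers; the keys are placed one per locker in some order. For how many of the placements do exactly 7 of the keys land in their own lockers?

240

Choose which 7 of the 10 are fixed: C(10,7) = 120.
The remaining 3 must be deranged: !3 = 2.
Total: 120 × 2 = 240.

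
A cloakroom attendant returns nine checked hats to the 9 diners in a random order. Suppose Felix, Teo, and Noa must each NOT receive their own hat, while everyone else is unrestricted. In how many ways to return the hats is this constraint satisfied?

Inclusion-exclusion on the 3 forbidden self-matches:
Σ_{j=0}^{3} (-1)^j C(3,j)(9-j)!
= C(3,0)·9! - C(3,1)·8! + C(3,2)·7! - C(3,3)·6!
= 362880 - 120960 + 15120 - 720
= 256320

256320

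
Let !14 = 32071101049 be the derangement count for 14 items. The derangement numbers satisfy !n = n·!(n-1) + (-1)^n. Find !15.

481066515734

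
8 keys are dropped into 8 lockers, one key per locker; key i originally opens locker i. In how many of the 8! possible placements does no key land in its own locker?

14833

The number of derangements of 8 is !8 = Σ_{k=0}^{8} (-1)^k·8!/k!
= 8! - 8!/1! + 8!/2! - 8!/3! + 8!/4! - 8!/5! + 8!/6! - 8!/7! + 8!/8!
= 40320 - 40320 + 20160 - 6720 + 1680 - 336 + 56 - 8 + 1
= 14833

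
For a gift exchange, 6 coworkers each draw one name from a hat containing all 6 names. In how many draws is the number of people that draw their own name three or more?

56

# with exactly i fixed is C(6,i)·!(6-i); sum over i=3..6:
  i=3: C(6,3)·!3 = 20·2 = 40
  i=4: C(6,4)·!2 = 15·1 = 15
  i=5: C(6,5)·!1 = 6·0 = 0
  i=6: C(6,6)·!0 = 1·1 = 1
Total = 56.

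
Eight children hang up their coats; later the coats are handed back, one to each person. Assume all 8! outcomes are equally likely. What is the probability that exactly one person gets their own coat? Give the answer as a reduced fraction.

103/280

Favorable outcomes: C(8,1)·!7 = 8·1854 = 14832.
Total outcomes: 8! = 40320.
Probability = 14832/40320 = 103/280.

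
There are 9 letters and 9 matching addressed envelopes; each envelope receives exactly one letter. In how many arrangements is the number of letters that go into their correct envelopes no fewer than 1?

229384

# with exactly i fixed is C(9,i)·!(9-i); sum over i=1..9:
  i=1: C(9,1)·!8 = 9·14833 = 133497
  i=2: C(9,2)·!7 = 36·1854 = 66744
  i=3: C(9,3)·!6 = 84·265 = 22260
  i=4: C(9,4)·!5 = 126·44 = 5544
  i=5: C(9,5)·!4 = 126·9 = 1134
  i=6: C(9,6)·!3 = 84·2 = 168
  i=7: C(9,7)·!2 = 36·1 = 36
  i=8: C(9,8)·!1 = 9·0 = 0
  i=9: C(9,9)·!0 = 1·1 = 1
Total = 229384.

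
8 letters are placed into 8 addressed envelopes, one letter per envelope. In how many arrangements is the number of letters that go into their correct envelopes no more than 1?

Sum C(8,i)·!(8-i) for i = 0..1:
  i=0: C(8,0)·!8 = 1·14833 = 14833
  i=1: C(8,1)·!7 = 8·1854 = 14832
Total = 29665.

29665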